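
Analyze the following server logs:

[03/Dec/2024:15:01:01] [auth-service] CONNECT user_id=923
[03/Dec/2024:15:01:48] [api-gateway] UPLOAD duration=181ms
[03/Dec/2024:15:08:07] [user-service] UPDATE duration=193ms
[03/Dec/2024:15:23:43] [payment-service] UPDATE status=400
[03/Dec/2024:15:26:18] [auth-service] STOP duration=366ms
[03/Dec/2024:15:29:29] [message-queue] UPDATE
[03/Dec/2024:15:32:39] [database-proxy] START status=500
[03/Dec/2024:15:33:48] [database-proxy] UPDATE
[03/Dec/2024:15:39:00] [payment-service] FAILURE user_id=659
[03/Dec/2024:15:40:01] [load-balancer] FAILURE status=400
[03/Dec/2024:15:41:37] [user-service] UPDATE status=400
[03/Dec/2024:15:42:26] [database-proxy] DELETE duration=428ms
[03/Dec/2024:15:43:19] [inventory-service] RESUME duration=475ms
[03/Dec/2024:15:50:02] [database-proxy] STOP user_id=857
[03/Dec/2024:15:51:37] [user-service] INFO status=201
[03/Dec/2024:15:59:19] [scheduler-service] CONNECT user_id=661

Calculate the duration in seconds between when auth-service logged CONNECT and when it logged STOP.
1517

To find the time between events:

1. Locate the first CONNECT event for auth-service: 03/Dec/2024:15:01:01
2. Locate the first STOP event for auth-service: 03/Dec/2024:15:26:18
3. Calculate the difference: 03/Dec/2024:15:26:18 - 03/Dec/2024:15:01:01 = 1517 seconds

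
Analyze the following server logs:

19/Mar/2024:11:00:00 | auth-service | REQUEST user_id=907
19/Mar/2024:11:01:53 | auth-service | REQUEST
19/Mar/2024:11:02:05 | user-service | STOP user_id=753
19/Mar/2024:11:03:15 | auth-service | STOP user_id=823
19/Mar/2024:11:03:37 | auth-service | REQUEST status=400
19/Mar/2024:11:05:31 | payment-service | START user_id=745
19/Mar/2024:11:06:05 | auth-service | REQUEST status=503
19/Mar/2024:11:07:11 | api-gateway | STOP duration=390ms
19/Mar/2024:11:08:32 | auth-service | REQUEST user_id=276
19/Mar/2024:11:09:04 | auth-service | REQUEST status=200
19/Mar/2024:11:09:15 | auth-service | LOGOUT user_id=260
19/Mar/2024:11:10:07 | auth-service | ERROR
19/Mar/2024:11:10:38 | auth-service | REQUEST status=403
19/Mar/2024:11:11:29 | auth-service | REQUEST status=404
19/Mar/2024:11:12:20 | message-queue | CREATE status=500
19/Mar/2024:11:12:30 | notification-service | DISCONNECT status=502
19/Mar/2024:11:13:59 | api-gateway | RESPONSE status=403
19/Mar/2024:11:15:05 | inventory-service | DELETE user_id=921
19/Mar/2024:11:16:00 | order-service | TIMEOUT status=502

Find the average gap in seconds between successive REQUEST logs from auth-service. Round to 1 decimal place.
98.4

To calculate average interval:

1. Find all REQUEST events for auth-service in order
2. Calculate time gaps between consecutive events
3. Compute mean of gaps: 689 / 7 = 98.4 seconds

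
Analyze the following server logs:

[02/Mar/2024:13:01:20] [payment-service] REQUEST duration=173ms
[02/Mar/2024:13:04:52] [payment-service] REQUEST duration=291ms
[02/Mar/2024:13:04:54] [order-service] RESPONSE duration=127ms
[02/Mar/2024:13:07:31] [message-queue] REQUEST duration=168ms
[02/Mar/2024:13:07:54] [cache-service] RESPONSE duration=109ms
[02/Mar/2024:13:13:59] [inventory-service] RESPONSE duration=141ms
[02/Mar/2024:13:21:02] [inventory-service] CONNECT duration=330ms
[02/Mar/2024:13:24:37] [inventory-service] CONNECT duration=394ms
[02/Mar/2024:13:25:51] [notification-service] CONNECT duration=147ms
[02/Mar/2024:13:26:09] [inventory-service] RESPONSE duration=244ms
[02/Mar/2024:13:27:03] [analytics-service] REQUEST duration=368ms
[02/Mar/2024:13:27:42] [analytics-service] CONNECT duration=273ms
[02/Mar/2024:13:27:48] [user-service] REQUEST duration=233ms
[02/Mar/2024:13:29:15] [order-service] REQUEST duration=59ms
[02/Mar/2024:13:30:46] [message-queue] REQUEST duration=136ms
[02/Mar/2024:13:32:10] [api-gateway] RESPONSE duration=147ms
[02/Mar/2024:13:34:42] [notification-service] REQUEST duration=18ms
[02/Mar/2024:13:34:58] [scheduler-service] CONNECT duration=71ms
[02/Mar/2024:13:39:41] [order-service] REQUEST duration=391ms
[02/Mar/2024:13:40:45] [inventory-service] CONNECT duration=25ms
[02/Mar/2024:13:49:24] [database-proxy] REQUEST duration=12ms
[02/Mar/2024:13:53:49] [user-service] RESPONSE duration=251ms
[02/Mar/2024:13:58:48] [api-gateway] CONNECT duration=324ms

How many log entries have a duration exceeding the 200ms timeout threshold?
10

To count timeouts:

1. Threshold: 200ms
2. Extract duration from each log entry
3. Count entries where duration > 200
4. Timeout count: 10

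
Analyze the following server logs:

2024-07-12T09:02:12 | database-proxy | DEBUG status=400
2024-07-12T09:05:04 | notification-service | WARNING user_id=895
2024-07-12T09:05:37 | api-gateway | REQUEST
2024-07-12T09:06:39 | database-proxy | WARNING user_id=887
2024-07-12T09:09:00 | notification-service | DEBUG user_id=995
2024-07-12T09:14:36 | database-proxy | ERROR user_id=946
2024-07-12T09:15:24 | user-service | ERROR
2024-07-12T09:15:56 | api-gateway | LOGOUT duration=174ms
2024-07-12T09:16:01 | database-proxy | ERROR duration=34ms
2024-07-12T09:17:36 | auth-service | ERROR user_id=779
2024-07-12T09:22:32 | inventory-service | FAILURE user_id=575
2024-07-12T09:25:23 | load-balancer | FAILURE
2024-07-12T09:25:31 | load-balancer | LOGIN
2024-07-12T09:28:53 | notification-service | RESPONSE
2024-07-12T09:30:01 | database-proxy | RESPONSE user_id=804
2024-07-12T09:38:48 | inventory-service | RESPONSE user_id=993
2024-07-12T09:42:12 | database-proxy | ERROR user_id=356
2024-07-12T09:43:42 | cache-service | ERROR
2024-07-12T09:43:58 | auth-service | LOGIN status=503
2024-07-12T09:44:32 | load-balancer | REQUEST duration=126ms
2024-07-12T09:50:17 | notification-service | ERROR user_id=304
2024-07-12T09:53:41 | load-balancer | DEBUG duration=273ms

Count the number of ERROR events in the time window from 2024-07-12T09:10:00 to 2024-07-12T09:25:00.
4

To count events in the time window:

1. Window boundaries: 2024-07-12T09:10:00 to 2024-07-12T09:25:00
2. Filter for ERROR events within this window
3. Count matching events: 4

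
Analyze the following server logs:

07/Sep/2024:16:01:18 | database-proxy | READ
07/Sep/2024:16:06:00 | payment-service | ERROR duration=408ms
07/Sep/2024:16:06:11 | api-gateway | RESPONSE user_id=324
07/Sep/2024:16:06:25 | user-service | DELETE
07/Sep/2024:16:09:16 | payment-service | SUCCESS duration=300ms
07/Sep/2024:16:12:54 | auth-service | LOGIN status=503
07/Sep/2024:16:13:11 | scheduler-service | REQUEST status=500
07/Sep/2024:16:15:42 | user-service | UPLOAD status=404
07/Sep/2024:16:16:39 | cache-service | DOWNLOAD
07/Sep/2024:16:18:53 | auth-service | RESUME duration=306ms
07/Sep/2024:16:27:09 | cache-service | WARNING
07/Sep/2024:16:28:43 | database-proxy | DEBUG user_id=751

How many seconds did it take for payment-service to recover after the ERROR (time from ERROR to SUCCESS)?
196

To calculate recovery time:

1. Find ERROR event for payment-service: 07/Sep/2024:16:06:00
2. Find next SUCCESS event for payment-service: 07/Sep/2024:16:09:16
3. Recovery time: 07/Sep/2024:16:09:16 - 07/Sep/2024:16:06:00 = 196 seconds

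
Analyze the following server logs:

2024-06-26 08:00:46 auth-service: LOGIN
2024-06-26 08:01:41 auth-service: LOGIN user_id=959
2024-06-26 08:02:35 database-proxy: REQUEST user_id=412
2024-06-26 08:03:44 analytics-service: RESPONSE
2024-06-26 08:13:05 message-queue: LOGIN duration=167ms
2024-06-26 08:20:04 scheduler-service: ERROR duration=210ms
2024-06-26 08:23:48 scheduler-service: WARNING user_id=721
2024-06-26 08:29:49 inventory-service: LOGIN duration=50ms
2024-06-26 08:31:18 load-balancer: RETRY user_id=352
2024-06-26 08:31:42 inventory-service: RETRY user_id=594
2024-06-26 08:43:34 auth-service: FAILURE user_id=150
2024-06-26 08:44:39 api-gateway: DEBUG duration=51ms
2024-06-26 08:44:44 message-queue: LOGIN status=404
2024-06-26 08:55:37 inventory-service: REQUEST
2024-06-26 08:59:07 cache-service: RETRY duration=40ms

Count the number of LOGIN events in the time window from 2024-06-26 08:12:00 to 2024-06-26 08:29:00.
1

To count events in the time window:

1. Window boundaries: 2024-06-26 08:12:00 to 2024-06-26 08:29:00
2. Filter for LOGIN events within this window
3. Count matching events: 1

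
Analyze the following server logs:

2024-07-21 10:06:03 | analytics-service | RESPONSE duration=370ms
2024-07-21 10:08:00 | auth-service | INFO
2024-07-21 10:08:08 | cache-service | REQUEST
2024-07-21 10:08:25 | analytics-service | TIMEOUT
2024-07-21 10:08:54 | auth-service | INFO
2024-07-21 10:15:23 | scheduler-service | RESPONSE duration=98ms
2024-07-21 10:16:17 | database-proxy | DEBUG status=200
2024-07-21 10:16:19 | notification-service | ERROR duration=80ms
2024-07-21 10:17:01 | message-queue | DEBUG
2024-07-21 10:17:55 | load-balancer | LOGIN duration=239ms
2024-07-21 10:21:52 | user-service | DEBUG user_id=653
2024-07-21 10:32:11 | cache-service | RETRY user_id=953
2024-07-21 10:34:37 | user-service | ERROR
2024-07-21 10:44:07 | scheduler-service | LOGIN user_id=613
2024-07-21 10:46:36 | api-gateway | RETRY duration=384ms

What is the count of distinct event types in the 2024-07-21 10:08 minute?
3

To count unique event types:

1. Filter events in the minute starting at 2024-07-21 10:08
2. Extract event types from matching entries
3. Count unique types: 3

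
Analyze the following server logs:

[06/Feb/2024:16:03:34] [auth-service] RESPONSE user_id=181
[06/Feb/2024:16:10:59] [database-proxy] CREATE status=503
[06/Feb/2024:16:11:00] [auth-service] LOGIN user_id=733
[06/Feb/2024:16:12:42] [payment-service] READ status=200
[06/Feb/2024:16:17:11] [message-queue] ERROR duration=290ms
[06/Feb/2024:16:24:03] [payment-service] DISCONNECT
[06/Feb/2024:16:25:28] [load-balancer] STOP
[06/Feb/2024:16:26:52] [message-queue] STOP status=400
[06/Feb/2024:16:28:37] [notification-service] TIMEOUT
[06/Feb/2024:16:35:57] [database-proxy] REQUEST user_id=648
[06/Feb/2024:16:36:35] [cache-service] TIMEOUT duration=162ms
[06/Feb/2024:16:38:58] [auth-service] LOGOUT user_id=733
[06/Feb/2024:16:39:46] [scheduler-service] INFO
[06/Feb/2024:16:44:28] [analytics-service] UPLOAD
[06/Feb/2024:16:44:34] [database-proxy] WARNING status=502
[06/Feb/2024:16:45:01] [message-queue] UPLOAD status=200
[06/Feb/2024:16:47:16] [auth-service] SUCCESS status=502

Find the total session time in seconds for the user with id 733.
1678

To calculate session duration:

1. Find LOGIN event for user_id=733: 06/Feb/2024:16:11:00
2. Find LOGOUT event for user_id=733: 06/Feb/2024:16:38:58
3. Session duration: 06/Feb/2024:16:38:58 - 06/Feb/2024:16:11:00 = 1678 seconds (27 minutes)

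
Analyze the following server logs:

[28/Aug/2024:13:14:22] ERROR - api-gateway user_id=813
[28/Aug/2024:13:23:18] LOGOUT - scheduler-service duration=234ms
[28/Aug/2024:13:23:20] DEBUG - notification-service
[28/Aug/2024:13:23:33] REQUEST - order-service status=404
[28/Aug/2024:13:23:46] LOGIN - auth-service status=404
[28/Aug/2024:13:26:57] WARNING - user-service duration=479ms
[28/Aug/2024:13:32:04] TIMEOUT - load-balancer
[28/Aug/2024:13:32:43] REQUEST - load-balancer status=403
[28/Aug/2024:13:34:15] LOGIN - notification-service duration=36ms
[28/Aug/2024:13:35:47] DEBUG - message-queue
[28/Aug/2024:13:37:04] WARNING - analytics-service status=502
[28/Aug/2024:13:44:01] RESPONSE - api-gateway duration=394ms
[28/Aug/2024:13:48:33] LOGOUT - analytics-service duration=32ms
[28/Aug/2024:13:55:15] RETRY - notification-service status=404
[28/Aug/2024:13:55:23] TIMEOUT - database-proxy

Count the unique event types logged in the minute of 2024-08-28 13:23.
4

To count unique event types:

1. Filter events in the minute starting at 2024-08-28 13:23
2. Extract event types from matching entries
3. Count unique types: 4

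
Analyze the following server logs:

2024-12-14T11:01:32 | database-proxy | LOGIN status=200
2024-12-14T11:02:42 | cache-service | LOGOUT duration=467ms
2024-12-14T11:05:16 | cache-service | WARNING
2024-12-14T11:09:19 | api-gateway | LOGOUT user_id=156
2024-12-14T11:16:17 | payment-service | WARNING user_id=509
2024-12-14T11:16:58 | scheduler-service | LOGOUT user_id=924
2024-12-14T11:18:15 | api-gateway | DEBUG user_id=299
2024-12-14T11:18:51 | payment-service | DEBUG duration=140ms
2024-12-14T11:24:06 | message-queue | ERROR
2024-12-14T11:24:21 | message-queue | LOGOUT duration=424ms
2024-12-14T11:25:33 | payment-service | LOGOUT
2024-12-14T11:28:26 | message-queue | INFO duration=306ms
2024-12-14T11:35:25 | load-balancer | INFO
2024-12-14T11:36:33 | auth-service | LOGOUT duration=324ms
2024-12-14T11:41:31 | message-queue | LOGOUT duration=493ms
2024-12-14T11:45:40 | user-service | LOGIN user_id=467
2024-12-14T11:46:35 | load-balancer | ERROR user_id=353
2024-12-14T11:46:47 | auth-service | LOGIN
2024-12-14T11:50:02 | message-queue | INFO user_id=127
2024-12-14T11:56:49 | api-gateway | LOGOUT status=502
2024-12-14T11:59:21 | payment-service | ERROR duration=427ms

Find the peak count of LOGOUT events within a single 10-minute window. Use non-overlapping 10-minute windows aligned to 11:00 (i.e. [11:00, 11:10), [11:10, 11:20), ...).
2

To find the burst window:

1. Divide the log period into non-overlapping 10-minute windows starting at 11:00
2. Count LOGOUT events in each window
3. Find the window with maximum count
4. Maximum events in a window: 2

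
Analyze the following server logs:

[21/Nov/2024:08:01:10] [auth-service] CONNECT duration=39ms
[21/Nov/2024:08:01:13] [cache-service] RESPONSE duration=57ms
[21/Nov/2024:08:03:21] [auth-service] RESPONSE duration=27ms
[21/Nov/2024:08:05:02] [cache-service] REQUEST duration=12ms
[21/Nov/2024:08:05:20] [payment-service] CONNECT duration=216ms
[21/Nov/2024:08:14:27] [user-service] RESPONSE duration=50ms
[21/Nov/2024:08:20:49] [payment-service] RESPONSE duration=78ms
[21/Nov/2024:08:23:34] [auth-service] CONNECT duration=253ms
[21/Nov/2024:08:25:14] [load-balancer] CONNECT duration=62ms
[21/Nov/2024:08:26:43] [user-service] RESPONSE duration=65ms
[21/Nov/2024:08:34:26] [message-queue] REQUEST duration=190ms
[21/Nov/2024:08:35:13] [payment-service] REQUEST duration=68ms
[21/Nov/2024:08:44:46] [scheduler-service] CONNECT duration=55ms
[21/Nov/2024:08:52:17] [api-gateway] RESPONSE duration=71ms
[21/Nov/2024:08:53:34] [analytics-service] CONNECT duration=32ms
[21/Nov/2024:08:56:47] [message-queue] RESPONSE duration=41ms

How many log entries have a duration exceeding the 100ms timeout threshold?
3

To count timeouts:

1. Threshold: 100ms
2. Extract duration from each log entry
3. Count entries where duration > 100
4. Timeout count: 3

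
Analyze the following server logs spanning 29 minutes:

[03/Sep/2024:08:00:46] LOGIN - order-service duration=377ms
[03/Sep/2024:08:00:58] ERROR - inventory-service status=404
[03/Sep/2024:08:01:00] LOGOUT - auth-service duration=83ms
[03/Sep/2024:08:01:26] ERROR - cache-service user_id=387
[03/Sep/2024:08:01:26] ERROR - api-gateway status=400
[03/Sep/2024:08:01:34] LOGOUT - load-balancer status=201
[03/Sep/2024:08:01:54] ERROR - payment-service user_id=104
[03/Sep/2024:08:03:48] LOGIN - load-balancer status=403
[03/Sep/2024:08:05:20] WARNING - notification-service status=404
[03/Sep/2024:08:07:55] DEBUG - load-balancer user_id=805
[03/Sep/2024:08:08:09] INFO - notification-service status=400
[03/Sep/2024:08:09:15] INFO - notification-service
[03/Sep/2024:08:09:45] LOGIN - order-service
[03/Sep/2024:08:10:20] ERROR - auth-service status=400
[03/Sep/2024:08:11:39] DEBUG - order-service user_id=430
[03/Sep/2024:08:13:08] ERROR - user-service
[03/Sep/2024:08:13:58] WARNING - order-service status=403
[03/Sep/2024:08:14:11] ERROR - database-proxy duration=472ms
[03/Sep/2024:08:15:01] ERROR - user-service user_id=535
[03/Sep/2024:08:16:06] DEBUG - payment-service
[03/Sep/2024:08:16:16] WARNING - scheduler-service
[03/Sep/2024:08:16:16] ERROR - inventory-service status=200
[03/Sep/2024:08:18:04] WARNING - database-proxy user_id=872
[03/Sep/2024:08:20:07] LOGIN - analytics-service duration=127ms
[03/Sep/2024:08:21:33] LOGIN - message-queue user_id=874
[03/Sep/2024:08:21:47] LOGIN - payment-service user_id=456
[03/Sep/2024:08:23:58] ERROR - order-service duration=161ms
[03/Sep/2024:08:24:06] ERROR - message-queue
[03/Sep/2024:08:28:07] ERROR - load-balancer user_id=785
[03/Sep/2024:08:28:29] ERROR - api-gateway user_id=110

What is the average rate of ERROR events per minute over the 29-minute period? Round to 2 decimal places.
0.45

To calculate the rate:

1. Count total ERROR events: 13
2. Total time period: 29 minutes
3. Rate = 13 / 29 = 0.45 events per minute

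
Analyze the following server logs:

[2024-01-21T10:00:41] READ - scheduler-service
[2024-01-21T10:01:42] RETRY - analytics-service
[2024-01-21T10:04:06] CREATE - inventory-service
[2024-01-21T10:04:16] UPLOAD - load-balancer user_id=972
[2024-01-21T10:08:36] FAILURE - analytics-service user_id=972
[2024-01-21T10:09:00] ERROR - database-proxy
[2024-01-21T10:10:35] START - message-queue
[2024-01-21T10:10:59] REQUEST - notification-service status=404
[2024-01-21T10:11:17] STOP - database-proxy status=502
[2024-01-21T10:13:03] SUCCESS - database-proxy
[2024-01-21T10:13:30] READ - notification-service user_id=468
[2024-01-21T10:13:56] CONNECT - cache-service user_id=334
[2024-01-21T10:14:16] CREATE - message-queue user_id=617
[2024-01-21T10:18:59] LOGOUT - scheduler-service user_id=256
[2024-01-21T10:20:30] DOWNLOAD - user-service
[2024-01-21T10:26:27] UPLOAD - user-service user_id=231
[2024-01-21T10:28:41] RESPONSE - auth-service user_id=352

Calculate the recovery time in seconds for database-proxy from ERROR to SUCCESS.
243

To calculate recovery time:

1. Find ERROR event for database-proxy: 2024-01-21T10:09:00
2. Find next SUCCESS event for database-proxy: 2024-01-21T10:13:03
3. Recovery time: 2024-01-21T10:13:03 - 2024-01-21T10:09:00 = 243 seconds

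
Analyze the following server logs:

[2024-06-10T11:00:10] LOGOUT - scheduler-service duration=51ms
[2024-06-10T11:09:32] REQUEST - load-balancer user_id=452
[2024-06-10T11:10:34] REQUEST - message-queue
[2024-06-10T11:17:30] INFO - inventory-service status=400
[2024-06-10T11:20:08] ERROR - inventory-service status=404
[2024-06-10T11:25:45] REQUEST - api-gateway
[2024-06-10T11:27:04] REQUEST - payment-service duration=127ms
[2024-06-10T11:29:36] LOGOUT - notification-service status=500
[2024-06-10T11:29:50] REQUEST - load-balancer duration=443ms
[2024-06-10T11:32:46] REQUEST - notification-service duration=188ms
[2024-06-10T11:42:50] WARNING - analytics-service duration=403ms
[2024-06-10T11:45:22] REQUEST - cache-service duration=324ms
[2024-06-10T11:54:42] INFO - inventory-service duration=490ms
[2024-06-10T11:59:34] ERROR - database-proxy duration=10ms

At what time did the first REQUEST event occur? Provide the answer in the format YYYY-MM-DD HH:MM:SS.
2024-06-10 11:09:32

To find the first event:

1. Filter for all REQUEST events
2. Sort by timestamp
3. Select the first one
4. Timestamp: 2024-06-10 11:09:32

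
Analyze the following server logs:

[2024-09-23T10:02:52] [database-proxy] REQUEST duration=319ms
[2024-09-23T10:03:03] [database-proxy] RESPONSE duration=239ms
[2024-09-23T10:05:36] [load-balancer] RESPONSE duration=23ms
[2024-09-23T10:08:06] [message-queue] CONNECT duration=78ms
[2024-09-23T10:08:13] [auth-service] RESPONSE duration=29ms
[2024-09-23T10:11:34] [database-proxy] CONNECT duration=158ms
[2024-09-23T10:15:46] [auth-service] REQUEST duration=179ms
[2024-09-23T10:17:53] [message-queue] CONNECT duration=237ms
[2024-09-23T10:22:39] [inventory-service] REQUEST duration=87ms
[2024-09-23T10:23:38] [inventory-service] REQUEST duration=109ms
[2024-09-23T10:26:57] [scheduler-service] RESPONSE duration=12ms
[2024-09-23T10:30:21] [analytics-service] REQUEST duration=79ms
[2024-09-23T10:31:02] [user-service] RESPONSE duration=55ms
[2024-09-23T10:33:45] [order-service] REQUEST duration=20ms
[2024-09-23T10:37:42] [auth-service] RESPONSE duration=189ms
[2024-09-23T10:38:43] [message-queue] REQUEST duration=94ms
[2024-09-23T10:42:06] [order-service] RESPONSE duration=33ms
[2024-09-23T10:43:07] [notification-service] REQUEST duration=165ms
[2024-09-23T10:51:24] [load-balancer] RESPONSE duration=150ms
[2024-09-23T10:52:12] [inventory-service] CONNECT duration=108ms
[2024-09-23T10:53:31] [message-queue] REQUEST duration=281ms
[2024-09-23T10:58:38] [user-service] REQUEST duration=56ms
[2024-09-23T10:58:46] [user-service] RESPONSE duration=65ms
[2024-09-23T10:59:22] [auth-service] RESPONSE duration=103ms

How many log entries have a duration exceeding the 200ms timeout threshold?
4

To count timeouts:

1. Threshold: 200ms
2. Extract duration from each log entry
3. Count entries where duration > 200
4. Timeout count: 4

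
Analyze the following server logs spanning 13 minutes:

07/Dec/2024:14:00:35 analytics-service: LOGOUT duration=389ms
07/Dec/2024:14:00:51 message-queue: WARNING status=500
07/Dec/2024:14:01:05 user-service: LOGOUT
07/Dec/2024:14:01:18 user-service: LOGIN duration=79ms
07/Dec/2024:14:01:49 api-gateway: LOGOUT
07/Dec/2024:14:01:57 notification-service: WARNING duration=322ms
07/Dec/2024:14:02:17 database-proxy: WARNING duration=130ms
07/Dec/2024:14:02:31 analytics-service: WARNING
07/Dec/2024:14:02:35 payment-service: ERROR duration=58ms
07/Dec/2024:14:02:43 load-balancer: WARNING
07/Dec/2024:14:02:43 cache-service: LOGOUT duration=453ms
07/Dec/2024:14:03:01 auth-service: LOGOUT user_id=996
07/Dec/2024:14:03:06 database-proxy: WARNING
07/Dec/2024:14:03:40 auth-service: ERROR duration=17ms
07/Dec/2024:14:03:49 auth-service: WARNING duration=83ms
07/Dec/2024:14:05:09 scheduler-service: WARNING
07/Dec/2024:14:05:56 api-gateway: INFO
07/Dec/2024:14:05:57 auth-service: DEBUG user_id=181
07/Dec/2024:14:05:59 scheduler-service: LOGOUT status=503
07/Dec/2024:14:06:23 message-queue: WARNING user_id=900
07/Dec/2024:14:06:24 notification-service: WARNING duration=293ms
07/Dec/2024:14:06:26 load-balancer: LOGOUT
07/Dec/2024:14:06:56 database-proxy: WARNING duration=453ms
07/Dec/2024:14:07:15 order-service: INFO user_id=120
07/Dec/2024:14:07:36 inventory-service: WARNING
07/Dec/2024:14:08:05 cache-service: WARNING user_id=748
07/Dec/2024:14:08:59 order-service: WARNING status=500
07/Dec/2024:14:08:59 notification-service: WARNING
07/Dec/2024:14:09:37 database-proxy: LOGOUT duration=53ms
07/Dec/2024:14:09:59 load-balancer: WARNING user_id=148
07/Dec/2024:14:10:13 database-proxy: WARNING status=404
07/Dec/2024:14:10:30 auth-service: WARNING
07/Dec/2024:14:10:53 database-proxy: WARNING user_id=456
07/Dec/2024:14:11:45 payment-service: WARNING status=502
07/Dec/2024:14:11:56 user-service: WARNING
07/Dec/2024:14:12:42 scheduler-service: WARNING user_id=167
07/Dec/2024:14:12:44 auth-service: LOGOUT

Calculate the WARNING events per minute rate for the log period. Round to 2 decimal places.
1.69

To calculate the rate:

1. Count total WARNING events: 22
2. Total time period: 13 minutes
3. Rate = 22 / 13 = 1.69 events per minute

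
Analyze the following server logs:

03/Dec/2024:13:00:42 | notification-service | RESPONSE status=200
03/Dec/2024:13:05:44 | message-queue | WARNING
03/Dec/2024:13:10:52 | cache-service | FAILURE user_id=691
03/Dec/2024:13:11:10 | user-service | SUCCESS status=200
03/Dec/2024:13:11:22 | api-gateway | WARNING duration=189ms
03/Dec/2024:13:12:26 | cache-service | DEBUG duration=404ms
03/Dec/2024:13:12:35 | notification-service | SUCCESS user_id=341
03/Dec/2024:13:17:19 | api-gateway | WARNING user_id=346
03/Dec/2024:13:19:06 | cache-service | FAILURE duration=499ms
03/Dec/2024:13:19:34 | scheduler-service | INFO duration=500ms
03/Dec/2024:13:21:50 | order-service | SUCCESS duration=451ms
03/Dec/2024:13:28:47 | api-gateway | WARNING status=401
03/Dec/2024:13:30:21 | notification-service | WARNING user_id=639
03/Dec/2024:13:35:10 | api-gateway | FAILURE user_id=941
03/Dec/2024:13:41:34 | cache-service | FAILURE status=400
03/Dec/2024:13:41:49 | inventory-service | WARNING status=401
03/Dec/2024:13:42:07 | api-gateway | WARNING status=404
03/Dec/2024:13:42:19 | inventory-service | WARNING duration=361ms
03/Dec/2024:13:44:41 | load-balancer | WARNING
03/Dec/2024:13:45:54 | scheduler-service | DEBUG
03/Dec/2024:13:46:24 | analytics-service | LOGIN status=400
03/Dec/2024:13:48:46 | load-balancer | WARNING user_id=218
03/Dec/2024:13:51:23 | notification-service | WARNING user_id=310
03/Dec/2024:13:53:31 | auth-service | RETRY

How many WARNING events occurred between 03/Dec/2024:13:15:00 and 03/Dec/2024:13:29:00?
2

To count events in the time window:

1. Window boundaries: 03/Dec/2024:13:15:00 to 03/Dec/2024:13:29:00
2. Filter for WARNING events within this window
3. Count matching events: 2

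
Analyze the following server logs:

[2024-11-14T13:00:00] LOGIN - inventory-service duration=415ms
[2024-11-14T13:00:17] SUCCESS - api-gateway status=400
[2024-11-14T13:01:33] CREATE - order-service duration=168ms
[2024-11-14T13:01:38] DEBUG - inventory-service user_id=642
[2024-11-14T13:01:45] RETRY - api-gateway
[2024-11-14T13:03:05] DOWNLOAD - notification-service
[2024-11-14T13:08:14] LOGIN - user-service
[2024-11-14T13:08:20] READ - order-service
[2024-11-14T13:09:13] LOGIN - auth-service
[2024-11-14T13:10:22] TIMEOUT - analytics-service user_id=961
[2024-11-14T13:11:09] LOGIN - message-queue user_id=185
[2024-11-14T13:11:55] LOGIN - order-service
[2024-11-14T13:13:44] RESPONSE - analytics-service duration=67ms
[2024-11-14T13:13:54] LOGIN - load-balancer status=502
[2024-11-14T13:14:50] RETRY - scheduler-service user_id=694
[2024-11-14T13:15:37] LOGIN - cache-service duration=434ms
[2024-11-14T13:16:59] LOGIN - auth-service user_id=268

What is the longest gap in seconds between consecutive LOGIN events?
494

To find the longest gap:

1. Extract all LOGIN events in chronological order
2. Calculate time differences between consecutive events
3. Find the maximum difference
4. Longest gap: 494 seconds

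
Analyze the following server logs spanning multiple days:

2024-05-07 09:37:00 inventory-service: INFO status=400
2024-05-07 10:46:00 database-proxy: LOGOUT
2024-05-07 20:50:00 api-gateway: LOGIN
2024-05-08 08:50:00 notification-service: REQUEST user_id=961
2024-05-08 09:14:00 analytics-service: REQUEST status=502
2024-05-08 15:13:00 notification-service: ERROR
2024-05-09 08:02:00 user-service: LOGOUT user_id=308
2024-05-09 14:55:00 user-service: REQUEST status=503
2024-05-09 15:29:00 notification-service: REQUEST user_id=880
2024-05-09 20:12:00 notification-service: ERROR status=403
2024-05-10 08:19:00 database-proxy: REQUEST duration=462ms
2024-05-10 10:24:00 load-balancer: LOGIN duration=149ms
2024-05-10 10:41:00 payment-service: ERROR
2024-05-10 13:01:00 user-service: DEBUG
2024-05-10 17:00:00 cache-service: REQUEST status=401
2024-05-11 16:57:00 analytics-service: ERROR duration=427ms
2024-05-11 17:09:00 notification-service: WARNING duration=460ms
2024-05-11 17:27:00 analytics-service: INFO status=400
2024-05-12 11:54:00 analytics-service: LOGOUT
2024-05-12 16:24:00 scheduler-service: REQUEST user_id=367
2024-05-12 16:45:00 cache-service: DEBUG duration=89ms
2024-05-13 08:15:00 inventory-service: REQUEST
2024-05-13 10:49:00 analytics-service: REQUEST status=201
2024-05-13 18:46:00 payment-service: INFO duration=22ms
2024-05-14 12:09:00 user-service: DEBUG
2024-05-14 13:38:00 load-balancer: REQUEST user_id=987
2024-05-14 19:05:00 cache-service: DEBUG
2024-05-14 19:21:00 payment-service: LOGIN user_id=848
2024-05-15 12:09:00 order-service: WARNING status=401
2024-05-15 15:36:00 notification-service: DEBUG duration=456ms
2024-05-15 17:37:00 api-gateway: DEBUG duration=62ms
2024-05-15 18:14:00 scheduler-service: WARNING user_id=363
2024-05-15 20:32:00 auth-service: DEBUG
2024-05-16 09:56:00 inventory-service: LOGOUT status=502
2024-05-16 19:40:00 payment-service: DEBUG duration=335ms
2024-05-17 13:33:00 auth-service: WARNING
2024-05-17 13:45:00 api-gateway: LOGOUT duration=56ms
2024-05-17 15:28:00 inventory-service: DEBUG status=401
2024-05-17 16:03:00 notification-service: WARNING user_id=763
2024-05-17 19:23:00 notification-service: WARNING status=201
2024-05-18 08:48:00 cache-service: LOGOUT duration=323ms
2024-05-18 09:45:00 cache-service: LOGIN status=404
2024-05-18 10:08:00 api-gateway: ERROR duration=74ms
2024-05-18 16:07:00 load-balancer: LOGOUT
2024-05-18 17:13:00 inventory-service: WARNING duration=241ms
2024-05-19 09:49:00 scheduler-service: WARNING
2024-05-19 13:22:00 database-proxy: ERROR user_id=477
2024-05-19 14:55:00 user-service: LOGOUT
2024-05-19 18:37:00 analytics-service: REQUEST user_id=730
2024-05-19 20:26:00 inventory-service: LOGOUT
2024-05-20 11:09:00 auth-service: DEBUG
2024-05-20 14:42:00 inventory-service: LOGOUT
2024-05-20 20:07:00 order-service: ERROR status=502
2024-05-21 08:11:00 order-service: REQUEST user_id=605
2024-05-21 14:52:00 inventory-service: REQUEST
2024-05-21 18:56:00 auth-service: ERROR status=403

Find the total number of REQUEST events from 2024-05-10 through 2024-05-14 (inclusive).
6

To filter by date range:

1. Date range: 2024-05-10 through 2024-05-14, both dates inclusive
2. Filter for REQUEST events whose date falls in this range
3. Count matching events: 6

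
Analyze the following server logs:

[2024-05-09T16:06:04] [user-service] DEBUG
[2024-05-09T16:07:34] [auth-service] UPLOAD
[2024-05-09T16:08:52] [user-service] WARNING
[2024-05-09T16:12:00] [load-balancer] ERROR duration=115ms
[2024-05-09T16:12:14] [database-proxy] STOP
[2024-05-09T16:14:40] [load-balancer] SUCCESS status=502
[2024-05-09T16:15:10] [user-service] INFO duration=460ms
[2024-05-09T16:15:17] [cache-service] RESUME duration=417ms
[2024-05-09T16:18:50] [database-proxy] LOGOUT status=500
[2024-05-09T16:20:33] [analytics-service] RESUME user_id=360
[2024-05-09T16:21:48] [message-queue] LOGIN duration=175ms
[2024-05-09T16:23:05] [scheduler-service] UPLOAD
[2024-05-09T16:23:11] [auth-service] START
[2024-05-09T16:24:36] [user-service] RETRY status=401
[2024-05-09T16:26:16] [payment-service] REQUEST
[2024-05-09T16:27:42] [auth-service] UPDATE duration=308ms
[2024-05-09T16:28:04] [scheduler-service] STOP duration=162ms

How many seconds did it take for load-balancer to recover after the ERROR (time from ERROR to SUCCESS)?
160

To calculate recovery time:

1. Find ERROR event for load-balancer: 2024-05-09T16:12:00
2. Find next SUCCESS event for load-balancer: 2024-05-09T16:14:40
3. Recovery time: 2024-05-09T16:14:40 - 2024-05-09T16:12:00 = 160 seconds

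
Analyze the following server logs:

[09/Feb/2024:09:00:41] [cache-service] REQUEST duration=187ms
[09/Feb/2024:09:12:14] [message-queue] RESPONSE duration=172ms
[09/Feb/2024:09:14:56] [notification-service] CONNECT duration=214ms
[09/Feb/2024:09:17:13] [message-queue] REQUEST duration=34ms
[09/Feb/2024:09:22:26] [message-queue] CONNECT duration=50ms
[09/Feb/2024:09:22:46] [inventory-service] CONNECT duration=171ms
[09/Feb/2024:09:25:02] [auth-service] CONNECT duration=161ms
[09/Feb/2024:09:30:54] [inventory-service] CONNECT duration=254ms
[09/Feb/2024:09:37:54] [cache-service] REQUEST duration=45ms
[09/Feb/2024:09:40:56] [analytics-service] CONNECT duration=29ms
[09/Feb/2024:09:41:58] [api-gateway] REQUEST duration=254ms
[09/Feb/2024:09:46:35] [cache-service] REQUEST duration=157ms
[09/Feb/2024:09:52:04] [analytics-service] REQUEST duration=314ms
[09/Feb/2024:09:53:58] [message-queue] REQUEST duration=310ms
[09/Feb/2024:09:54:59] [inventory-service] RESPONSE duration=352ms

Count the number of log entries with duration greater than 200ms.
6

To count timeouts:

1. Threshold: 200ms
2. Extract duration from each log entry
3. Count entries where duration > 200
4. Timeout count: 6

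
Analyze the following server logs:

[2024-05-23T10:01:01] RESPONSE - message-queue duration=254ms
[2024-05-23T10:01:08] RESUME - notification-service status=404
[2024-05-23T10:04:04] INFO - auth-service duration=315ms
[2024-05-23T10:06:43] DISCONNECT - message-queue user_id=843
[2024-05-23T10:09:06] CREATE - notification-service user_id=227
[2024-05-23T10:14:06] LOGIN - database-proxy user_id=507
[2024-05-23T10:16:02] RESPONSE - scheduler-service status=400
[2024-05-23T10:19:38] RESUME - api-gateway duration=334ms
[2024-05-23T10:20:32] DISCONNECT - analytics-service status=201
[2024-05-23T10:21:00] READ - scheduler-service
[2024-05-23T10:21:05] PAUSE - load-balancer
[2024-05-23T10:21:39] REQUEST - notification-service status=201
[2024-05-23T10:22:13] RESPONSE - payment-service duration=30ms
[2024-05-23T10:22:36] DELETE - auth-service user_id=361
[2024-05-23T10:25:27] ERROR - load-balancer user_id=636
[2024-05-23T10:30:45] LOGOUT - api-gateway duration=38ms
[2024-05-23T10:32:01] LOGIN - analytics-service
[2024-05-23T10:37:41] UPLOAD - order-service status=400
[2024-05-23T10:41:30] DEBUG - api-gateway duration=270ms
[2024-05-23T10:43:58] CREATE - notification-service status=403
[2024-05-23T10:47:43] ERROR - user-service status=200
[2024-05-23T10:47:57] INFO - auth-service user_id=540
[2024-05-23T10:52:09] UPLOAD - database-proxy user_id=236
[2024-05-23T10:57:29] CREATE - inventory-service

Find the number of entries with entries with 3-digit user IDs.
7

To find matching entries:

1. Pattern to match: entries with 3-digit user IDs
2. Scan each log entry for the pattern
3. Count matches: 7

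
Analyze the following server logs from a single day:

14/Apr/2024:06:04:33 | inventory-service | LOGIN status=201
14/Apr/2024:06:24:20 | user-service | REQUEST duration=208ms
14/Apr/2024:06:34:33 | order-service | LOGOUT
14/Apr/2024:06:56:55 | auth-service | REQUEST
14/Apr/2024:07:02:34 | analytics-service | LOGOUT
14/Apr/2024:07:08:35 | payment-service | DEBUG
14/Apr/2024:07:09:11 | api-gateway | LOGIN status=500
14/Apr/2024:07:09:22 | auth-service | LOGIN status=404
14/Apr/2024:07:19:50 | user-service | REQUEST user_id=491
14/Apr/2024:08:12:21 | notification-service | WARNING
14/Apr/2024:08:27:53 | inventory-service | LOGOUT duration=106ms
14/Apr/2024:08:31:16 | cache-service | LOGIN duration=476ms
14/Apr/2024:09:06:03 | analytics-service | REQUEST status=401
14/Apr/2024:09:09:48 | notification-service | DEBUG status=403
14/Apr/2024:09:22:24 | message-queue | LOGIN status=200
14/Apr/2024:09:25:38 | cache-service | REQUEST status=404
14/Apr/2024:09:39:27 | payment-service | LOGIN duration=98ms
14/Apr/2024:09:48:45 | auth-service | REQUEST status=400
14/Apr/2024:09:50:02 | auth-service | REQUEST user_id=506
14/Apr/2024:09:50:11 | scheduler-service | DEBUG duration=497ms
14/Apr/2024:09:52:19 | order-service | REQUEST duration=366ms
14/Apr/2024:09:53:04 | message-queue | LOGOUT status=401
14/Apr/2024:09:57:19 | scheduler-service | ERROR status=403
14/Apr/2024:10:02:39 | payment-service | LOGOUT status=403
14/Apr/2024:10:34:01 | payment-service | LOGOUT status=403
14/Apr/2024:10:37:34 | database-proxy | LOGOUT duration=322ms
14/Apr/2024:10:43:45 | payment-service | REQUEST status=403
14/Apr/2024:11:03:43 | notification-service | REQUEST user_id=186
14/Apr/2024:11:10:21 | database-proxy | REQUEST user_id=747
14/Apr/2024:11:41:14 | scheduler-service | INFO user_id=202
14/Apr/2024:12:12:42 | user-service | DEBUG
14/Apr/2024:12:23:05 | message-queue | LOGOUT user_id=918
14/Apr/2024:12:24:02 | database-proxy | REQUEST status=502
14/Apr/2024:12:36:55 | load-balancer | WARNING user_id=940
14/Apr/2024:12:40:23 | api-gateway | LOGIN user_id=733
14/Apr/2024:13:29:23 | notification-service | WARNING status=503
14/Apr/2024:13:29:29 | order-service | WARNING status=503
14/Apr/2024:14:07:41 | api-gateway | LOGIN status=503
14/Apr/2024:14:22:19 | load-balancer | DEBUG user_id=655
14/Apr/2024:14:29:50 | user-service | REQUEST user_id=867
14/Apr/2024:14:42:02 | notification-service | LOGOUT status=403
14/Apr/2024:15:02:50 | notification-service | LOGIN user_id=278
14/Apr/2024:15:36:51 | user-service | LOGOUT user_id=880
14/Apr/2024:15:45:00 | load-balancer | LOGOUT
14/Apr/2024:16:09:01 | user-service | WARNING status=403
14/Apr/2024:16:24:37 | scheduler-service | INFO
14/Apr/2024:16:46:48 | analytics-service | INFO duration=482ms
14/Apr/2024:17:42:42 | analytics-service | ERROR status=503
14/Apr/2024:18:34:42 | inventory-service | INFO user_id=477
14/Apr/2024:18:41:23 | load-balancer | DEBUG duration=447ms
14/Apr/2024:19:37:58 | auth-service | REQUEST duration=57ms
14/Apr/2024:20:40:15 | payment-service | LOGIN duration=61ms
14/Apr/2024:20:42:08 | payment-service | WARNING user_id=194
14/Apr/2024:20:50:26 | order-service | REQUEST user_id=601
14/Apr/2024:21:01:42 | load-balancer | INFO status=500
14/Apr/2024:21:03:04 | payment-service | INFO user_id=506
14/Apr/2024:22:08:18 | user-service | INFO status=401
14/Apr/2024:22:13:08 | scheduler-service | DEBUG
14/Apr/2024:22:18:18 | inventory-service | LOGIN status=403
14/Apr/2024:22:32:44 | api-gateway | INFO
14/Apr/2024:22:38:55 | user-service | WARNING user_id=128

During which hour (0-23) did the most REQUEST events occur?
9

To find the peak hour:

1. Group all REQUEST events by hour
2. Count events in each hour
3. Find hour with maximum count
4. Peak hour: 9 (with 5 events)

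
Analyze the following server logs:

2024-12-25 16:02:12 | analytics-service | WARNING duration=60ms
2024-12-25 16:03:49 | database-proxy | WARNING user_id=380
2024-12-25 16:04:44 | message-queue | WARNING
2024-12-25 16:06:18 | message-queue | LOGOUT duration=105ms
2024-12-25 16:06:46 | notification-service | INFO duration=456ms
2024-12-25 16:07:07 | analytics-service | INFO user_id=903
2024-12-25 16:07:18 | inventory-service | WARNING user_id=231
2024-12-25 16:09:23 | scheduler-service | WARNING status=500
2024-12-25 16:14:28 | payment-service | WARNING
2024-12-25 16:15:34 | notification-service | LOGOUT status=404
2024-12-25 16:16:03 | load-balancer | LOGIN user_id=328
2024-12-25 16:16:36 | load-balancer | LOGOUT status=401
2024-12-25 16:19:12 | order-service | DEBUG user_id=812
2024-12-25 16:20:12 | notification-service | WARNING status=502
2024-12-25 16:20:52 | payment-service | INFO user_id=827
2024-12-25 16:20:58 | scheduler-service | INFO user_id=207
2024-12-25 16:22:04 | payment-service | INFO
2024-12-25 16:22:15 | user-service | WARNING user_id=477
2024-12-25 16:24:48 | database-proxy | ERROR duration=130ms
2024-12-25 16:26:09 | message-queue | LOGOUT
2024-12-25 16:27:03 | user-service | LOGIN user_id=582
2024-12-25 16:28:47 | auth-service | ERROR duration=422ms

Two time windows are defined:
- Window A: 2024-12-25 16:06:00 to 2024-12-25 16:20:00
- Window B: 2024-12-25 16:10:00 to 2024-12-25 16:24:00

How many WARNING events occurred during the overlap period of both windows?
1

To find overlap events:

1. Window A: 2024-12-25 16:06:00 to 2024-12-25 16:20:00
2. Window B: 2024-12-25 16:10:00 to 2024-12-25 16:24:00
3. Overlap period: 2024-12-25 16:10:00 to 2024-12-25 16:20:00
4. Count WARNING events in overlap: 1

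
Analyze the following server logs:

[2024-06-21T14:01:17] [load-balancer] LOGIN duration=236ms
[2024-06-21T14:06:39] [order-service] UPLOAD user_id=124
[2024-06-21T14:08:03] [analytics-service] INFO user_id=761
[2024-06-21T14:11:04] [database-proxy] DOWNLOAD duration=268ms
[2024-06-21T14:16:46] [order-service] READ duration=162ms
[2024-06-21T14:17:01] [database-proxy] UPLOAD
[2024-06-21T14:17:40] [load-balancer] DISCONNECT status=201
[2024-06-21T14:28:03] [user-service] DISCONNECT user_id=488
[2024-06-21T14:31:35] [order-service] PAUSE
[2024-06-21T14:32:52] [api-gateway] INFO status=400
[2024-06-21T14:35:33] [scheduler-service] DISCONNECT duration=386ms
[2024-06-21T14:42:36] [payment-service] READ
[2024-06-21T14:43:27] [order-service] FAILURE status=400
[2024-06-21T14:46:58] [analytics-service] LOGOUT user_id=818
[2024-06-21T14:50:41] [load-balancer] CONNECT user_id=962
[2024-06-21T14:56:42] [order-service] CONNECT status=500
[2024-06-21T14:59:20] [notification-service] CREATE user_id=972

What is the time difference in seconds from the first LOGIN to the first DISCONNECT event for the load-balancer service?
983

To find the time between events:

1. Locate the first LOGIN event for load-balancer: 2024-06-21T14:01:17
2. Locate the first DISCONNECT event for load-balancer: 2024-06-21T14:17:40
3. Calculate the difference: 2024-06-21T14:17:40 - 2024-06-21T14:01:17 = 983 seconds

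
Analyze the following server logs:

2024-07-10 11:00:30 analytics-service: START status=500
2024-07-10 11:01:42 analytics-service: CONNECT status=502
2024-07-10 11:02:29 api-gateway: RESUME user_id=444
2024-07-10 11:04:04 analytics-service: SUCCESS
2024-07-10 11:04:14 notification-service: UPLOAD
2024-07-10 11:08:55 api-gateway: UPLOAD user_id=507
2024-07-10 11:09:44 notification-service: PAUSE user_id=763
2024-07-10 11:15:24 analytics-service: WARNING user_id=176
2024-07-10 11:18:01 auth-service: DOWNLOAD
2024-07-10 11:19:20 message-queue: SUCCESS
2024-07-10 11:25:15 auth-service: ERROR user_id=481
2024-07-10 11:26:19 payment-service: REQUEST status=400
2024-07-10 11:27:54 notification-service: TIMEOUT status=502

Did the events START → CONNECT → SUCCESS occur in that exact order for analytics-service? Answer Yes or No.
Yes

To verify sequence order:

1. Find all events in sequence START → CONNECT → SUCCESS for analytics-service
2. Extract their timestamps
3. Check if timestamps are in ascending order
4. Result: Yes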